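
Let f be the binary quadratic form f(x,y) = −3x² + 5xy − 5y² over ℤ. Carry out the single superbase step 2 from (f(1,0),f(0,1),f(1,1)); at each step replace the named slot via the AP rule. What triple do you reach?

start (-3,-5,-3) = (f(1,0),f(0,1),f(1,1))
replace slot 2: 2·((-3)+(-3)) − (-5) = -7 → (-3,-7,-3)

-3,-7,-3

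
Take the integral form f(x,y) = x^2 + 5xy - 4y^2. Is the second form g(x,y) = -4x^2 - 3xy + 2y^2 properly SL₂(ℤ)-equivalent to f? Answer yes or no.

D₁ = 41, D₂ = 41
river cycle of f (length 10): (-4, 3, 2), (2, 5, -2), (-2, 3, 4), (4, 5, -1), (-1, 5, 4), (4, 3, -2), (-2, 5, 2), (2, 3, -4), (-4, 5, 1), (1, 5, -4)
river cycle of g (length 10): (2, 3, -4), (-4, 5, 1), (1, 5, -4), (-4, 3, 2), (2, 5, -2), (-2, 3, 4), (4, 5, -1), (-1, 5, 4), (4, 3, -2), (-2, 5, 2)
cycles coincide ⇒ equivalent

yes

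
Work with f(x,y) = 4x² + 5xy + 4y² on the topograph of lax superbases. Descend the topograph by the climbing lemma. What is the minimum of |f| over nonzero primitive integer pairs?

translate: b→-3 (≡5 mod 8), so (4,5,4)→(4,-3,3)
flip: (4,-3,3)→(3,3,4)
reduced (well bottom): (3,3,4) with a≤c, −a<b≤a
well minimum = a = 3

3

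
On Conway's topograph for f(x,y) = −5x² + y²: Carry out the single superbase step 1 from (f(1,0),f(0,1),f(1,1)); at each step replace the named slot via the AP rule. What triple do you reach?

start (-5,1,-4) = (f(1,0),f(0,1),f(1,1))
replace slot 1: 2·(1+(-4)) − (-5) = -1 → (-1,1,-4)

-1,1,-4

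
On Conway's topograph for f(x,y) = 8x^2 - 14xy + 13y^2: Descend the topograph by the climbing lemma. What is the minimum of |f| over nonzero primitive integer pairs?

translate: b→2 (≡-14 mod 16), so (8,-14,13)→(8,2,7)
flip: (8,2,7)→(7,-2,8)
reduced (well bottom): (7,-2,8) with a≤c, −a<b≤a
well minimum = a = 7

7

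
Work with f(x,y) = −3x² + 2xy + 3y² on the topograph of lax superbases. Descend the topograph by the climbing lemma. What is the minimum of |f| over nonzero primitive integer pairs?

river: ρ → (3,4,-2)
river: ρ → (-2,4,3)
river: ρ → (3,2,-3)
river: ρ → (-3,4,2)
river: ρ → (2,4,-3)
river: ρ → (-3,2,3)
closes: descent 0, river 6
min |a| on river = 2

2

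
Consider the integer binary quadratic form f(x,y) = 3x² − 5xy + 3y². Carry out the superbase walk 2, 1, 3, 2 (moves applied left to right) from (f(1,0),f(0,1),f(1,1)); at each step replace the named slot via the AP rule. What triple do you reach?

start (3,3,1) = (f(1,0),f(0,1),f(1,1))
replace slot 2: 2·(3+1) − 3 = 5 → (3,5,1)
replace slot 1: 2·(5+1) − 3 = 9 → (9,5,1)
replace slot 3: 2·(9+5) − 1 = 27 → (9,5,27)
replace slot 2: 2·(9+27) − 5 = 67 → (9,67,27)

9,67,27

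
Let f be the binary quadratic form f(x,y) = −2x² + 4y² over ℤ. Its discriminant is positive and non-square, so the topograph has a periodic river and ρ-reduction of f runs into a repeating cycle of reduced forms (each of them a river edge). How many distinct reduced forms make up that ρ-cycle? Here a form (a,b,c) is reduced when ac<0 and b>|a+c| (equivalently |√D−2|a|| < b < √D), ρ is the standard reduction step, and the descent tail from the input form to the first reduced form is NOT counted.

D = 32, ⌊√D⌋ = 5
descent: ρ → (4,0,-2)
descent: ρ → (-2,4,2)  [lands on river]
river: ρ → (2,4,-2)
ρ-cycle length = 2 (tail of 2 descent steps not counted)

2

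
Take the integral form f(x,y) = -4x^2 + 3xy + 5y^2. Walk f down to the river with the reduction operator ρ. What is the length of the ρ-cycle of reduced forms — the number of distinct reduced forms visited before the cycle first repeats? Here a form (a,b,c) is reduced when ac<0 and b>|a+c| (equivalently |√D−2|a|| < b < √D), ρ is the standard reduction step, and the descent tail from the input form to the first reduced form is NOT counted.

D = 89, ⌊√D⌋ = 9
river: ρ → (5,7,-2)
river: ρ → (-2,9,1)
river: ρ → (1,9,-2)
river: ρ → (-2,7,5)
river: ρ → (5,3,-4)
river: ρ → (-4,5,4)
river: ρ → (4,3,-5)
river: ρ → (-5,7,2)
river: ρ → (2,9,-1)
river: ρ → (-1,9,2)
river: ρ → (2,7,-5)
river: ρ → (-5,3,4)
river: ρ → (4,5,-4)
river: ρ → (-4,3,5)
ρ-cycle length = 14 (tail of 0 descent steps not counted)

14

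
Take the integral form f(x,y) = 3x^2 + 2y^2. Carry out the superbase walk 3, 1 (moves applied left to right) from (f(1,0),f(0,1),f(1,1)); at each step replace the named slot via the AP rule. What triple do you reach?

start (3,2,5) = (f(1,0),f(0,1),f(1,1))
replace slot 3: 2·(3+2) − 5 = 5 → (3,2,5)
replace slot 1: 2·(2+5) − 3 = 11 → (11,2,5)

11,2,5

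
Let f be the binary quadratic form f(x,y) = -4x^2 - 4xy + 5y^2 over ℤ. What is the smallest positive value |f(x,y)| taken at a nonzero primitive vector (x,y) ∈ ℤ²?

descent: ρ → (5,4,-4)  [lands on river]
river: ρ → (-4,4,5)
river: ρ → (5,6,-3)
river: ρ → (-3,6,5)
closes: descent 1, river 4
min |a| on river = 3

3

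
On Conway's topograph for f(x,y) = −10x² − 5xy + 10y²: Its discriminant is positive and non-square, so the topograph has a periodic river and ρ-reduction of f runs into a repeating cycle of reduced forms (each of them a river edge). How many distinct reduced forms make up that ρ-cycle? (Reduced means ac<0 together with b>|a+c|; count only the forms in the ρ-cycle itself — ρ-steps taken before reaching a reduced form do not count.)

D = 425, ⌊√D⌋ = 20
descent: ρ → (10,5,-10)  [lands on river]
river: ρ → (-10,15,5)
river: ρ → (5,15,-10)
river: ρ → (-10,5,10)
river: ρ → (10,15,-5)
river: ρ → (-5,15,10)
ρ-cycle length = 6 (tail of 1 descent step not counted)

6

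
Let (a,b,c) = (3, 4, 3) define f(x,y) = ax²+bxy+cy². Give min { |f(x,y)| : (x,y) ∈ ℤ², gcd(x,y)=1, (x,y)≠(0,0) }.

translate: b→-2 (≡4 mod 6), so (3,4,3)→(3,-2,2)
flip: (3,-2,2)→(2,2,3)
reduced (well bottom): (2,2,3) with a≤c, −a<b≤a
well minimum = a = 2

2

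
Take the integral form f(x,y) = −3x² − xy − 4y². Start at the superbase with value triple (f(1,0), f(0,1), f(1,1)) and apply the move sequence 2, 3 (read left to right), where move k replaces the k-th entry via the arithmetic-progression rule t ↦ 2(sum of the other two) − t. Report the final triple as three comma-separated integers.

start (-3,-4,-8) = (f(1,0),f(0,1),f(1,1))
replace slot 2: 2·((-3)+(-8)) − (-4) = -18 → (-3,-18,-8)
replace slot 3: 2·((-3)+(-18)) − (-8) = -34 → (-3,-18,-34)

-3,-18,-34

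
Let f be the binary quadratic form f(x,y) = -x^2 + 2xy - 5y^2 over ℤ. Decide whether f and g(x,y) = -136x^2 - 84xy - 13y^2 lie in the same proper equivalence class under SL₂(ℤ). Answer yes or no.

D₁ = -16, D₂ = -16
f is negative-definite; reduce −f:
−f: translate: b→0 (≡-2 mod 2), so (1,-2,5)→(1,0,4)
−f: reduced (well bottom): (1,0,4) with a≤c, −a<b≤a
flip sign back: reduced form of f is (-1,0,-4)
g is negative-definite; reduce −g:
−g: flip: (136,84,13)→(13,-84,136)
−g: translate: b→-6 (≡-84 mod 26), so (13,-84,136)→(13,-6,1)
−g: flip: (13,-6,1)→(1,6,13)
−g: translate: b→0 (≡6 mod 2), so (1,6,13)→(1,0,4)
−g: reduced (well bottom): (1,0,4) with a≤c, −a<b≤a
flip sign back: reduced form of g is (-1,0,-4)
reduced forms (-1, 0, -4) vs (-1, 0, -4) ⇒ equivalent

yes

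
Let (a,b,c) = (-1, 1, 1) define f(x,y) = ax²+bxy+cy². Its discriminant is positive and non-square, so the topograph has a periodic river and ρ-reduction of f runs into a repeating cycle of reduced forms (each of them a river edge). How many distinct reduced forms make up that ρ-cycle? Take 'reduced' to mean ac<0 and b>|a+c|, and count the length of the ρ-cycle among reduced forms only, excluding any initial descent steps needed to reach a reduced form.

D = 5, ⌊√D⌋ = 2
river: ρ → (1,1,-1)
river: ρ → (-1,1,1)
ρ-cycle length = 2 (tail of 0 descent steps not counted)

2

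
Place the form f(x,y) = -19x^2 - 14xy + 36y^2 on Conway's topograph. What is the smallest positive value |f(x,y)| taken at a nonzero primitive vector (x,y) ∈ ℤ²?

descent: ρ → (36,14,-19)
descent: ρ → (-19,24,31)  [lands on river]
river: ρ → (31,38,-12)
river: ρ → (-12,34,37)
river: ρ → (37,40,-9)
river: ρ → (-9,50,12)
river: ρ → (12,46,-17)
river: ρ → (-17,22,36)
river: ρ → (36,50,-3)
river: ρ → (-3,52,19)
river: ρ → (19,24,-31)
river: ρ → (-31,38,12)
river: ρ → (12,34,-37)
river: ρ → (-37,40,9)
river: ρ → (9,50,-12)
river: ρ → (-12,46,17)
river: ρ → (17,22,-36)
river: ρ → (-36,50,3)
river: ρ → (3,52,-19)
closes: descent 2, river 18
min |a| on river = 3

3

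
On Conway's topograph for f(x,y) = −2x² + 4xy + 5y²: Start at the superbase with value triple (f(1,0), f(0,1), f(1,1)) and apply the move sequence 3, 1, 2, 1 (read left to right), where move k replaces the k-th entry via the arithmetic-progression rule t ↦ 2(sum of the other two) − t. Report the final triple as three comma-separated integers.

start (-2,5,7) = (f(1,0),f(0,1),f(1,1))
replace slot 3: 2·((-2)+5) − 7 = -1 → (-2,5,-1)
replace slot 1: 2·(5+(-1)) − (-2) = 10 → (10,5,-1)
replace slot 2: 2·(10+(-1)) − 5 = 13 → (10,13,-1)
replace slot 1: 2·(13+(-1)) − 10 = 14 → (14,13,-1)

14,13,-1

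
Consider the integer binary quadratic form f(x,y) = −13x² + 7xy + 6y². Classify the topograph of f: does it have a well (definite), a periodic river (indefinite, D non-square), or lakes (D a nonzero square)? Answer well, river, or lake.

D = b²−4ac = 7² − 4·(-13)·6 = 361
D = 19² is a perfect square ⇒ form factors over ℤ ⇒ lakes

lake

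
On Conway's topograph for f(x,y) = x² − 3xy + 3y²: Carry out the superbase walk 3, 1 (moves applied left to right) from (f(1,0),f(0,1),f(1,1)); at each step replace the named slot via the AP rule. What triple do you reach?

start (1,3,1) = (f(1,0),f(0,1),f(1,1))
replace slot 3: 2·(1+3) − 1 = 7 → (1,3,7)
replace slot 1: 2·(3+7) − 1 = 19 → (19,3,7)

19,3,7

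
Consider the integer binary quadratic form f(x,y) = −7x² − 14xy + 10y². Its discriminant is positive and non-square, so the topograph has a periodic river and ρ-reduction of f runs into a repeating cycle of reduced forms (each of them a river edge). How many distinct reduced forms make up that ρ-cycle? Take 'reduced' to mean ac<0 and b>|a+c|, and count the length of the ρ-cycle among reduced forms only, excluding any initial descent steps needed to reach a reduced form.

D = 476, ⌊√D⌋ = 21
descent: ρ → (10,14,-7)  [lands on river]
river: ρ → (-7,14,10)
river: ρ → (10,6,-11)
river: ρ → (-11,16,5)
river: ρ → (5,14,-14)
river: ρ → (-14,14,5)
river: ρ → (5,16,-11)
river: ρ → (-11,6,10)
ρ-cycle length = 8 (tail of 1 descent step not counted)

8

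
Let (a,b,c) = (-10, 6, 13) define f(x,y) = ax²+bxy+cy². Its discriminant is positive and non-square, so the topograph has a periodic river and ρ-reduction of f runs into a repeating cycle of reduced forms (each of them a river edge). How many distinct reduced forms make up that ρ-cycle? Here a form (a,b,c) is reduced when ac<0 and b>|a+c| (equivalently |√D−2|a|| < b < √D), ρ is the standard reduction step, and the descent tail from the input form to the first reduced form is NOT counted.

D = 556, ⌊√D⌋ = 23
river: ρ → (13,20,-3)
river: ρ → (-3,22,6)
river: ρ → (6,14,-15)
river: ρ → (-15,16,5)
river: ρ → (5,14,-18)
river: ρ → (-18,22,1)
river: ρ → (1,22,-18)
river: ρ → (-18,14,5)
river: ρ → (5,16,-15)
river: ρ → (-15,14,6)
river: ρ → (6,22,-3)
river: ρ → (-3,20,13)
river: ρ → (13,6,-10)
river: ρ → (-10,14,9)
river: ρ → (9,22,-2)
river: ρ → (-2,22,9)
river: ρ → (9,14,-10)
river: ρ → (-10,6,13)
ρ-cycle length = 18 (tail of 0 descent steps not counted)

18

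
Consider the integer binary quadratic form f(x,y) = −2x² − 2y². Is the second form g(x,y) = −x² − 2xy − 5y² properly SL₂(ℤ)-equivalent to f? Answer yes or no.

D₁ = -16, D₂ = -16
f is negative-definite; reduce −f:
−f: reduced (well bottom): (2,0,2) with a≤c, −a<b≤a
flip sign back: reduced form of f is (-2,0,-2)
g is negative-definite; reduce −g:
−g: translate: b→0 (≡2 mod 2), so (1,2,5)→(1,0,4)
−g: reduced (well bottom): (1,0,4) with a≤c, −a<b≤a
flip sign back: reduced form of g is (-1,0,-4)
reduced forms (-2, 0, -2) vs (-1, 0, -4) ⇒ inequivalent

no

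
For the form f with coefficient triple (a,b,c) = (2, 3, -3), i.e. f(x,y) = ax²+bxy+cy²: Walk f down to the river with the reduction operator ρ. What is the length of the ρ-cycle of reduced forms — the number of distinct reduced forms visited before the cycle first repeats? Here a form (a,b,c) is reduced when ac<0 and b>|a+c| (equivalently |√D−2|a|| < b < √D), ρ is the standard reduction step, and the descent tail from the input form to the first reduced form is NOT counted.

D = 33, ⌊√D⌋ = 5
river: ρ → (-3,3,2)
river: ρ → (2,5,-1)
river: ρ → (-1,5,2)
river: ρ → (2,3,-3)
ρ-cycle length = 4 (tail of 0 descent steps not counted)

4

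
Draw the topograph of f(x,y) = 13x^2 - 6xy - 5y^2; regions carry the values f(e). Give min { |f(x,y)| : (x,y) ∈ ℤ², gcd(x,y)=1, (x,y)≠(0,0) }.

descent: ρ → (-5,16,2)  [lands on river]
river: ρ → (2,16,-5)
river: ρ → (-5,14,5)
river: ρ → (5,16,-2)
river: ρ → (-2,16,5)
river: ρ → (5,14,-5)
closes: descent 1, river 6
min |a| on river = 2

2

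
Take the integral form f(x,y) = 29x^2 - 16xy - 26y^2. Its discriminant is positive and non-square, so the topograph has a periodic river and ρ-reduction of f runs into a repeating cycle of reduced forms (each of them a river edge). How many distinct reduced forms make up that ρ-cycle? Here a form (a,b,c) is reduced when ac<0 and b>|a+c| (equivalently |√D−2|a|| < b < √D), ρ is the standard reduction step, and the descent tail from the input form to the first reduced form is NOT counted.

D = 3272, ⌊√D⌋ = 57
descent: ρ → (-26,16,29)  [lands on river]
river: ρ → (29,42,-13)
river: ρ → (-13,36,38)
river: ρ → (38,40,-11)
river: ρ → (-11,48,22)
river: ρ → (22,40,-19)
river: ρ → (-19,36,26)
river: ρ → (26,16,-29)
river: ρ → (-29,42,13)
river: ρ → (13,36,-38)
river: ρ → (-38,40,11)
river: ρ → (11,48,-22)
river: ρ → (-22,40,19)
river: ρ → (19,36,-26)
ρ-cycle length = 14 (tail of 1 descent step not counted)

14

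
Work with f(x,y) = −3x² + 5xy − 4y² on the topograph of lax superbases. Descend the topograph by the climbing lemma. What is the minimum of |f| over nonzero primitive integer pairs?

translate: b→1 (≡-5 mod 6), so (3,-5,4)→(3,1,2)
flip: (3,1,2)→(2,-1,3)
reduced (well bottom): (2,-1,3) with a≤c, −a<b≤a
well minimum |f| = |-2| = 2 (negative-definite)

2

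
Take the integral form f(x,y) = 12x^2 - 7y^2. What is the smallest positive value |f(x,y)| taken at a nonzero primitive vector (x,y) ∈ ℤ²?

descent: ρ → (-7,14,5)  [lands on river]
river: ρ → (5,16,-4)
river: ρ → (-4,16,5)
river: ρ → (5,14,-7)
closes: descent 1, river 4
min |a| on river = 4

4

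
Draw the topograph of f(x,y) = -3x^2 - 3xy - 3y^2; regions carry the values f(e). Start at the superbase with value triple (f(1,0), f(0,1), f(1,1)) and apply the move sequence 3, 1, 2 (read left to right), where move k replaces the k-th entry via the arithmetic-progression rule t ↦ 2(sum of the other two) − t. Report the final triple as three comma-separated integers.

start (-3,-3,-9) = (f(1,0),f(0,1),f(1,1))
replace slot 3: 2·((-3)+(-3)) − (-9) = -3 → (-3,-3,-3)
replace slot 1: 2·((-3)+(-3)) − (-3) = -9 → (-9,-3,-3)
replace slot 2: 2·((-9)+(-3)) − (-3) = -21 → (-9,-21,-3)

-9,-21,-3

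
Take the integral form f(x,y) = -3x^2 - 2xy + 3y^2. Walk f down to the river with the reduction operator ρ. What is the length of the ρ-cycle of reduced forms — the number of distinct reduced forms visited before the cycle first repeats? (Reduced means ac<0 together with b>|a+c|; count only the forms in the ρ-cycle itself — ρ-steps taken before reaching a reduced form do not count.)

D = 40, ⌊√D⌋ = 6
descent: ρ → (3,2,-3)  [lands on river]
river: ρ → (-3,4,2)
river: ρ → (2,4,-3)
river: ρ → (-3,2,3)
river: ρ → (3,4,-2)
river: ρ → (-2,4,3)
ρ-cycle length = 6 (tail of 1 descent step not counted)

6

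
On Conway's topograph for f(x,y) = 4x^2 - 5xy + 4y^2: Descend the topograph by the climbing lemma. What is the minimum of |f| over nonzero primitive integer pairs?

translate: b→3 (≡-5 mod 8), so (4,-5,4)→(4,3,3)
flip: (4,3,3)→(3,-3,4)
translate: b→3 (≡-3 mod 6), so (3,-3,4)→(3,3,4)
reduced (well bottom): (3,3,4) with a≤c, −a<b≤a
well minimum = a = 3

3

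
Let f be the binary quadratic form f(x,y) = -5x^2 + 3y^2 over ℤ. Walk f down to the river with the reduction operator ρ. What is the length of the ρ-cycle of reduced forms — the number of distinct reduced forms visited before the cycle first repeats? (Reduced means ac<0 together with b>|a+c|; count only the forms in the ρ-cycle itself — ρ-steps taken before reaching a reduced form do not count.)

D = 60, ⌊√D⌋ = 7
descent: ρ → (3,6,-2)  [lands on river]
river: ρ → (-2,6,3)
ρ-cycle length = 2 (tail of 1 descent step not counted)

2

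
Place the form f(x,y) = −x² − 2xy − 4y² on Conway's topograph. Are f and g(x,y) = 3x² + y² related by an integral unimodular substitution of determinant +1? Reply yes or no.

D₁ = -12, D₂ = -12
f is negative-definite; reduce −f:
−f: translate: b→0 (≡2 mod 2), so (1,2,4)→(1,0,3)
−f: reduced (well bottom): (1,0,3) with a≤c, −a<b≤a
flip sign back: reduced form of f is (-1,0,-3)
g: flip: (3,0,1)→(1,0,3)
g: reduced (well bottom): (1,0,3) with a≤c, −a<b≤a
reduced forms (-1, 0, -3) vs (1, 0, 3) ⇒ inequivalent

no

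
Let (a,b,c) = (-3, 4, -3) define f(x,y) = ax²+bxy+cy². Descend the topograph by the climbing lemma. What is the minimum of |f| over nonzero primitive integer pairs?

translate: b→2 (≡-4 mod 6), so (3,-4,3)→(3,2,2)
flip: (3,2,2)→(2,-2,3)
translate: b→2 (≡-2 mod 4), so (2,-2,3)→(2,2,3)
reduced (well bottom): (2,2,3) with a≤c, −a<b≤a
well minimum |f| = |-2| = 2 (negative-definite)

2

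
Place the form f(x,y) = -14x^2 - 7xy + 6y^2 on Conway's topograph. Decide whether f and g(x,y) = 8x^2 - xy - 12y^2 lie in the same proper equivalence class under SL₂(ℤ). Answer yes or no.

D₁ = 385, D₂ = 385
river cycle of f (length 12): (6, 19, -1), (-1, 19, 6), (6, 17, -4), (-4, 15, 10), (10, 5, -9), (-9, 13, 6), (6, 11, -11), (-11, 11, 6), (6, 13, -9), (-9, 5, 10), … (2 more)
river cycle of g (length 10): (8, 15, -5), (-5, 15, 8), (8, 17, -3), (-3, 19, 2), (2, 17, -12), (-12, 7, 7), (7, 7, -12), (-12, 17, 2), (2, 19, -3), (-3, 17, 8)
cycles differ ⇒ inequivalent

no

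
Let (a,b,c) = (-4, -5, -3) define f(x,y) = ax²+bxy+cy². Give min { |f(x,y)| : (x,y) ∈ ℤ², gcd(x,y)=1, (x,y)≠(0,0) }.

translate: b→-3 (≡5 mod 8), so (4,5,3)→(4,-3,2)
flip: (4,-3,2)→(2,3,4)
translate: b→-1 (≡3 mod 4), so (2,3,4)→(2,-1,3)
reduced (well bottom): (2,-1,3) with a≤c, −a<b≤a
well minimum |f| = |-2| = 2 (negative-definite)

2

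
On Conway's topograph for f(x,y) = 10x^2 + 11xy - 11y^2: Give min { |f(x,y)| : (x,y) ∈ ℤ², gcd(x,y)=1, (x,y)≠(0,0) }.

river: ρ → (-11,11,10)
river: ρ → (10,9,-12)
river: ρ → (-12,15,7)
river: ρ → (7,13,-14)
river: ρ → (-14,15,6)
river: ρ → (6,21,-5)
river: ρ → (-5,19,10)
river: ρ → (10,21,-3)
river: ρ → (-3,21,10)
river: ρ → (10,19,-5)
river: ρ → (-5,21,6)
river: ρ → (6,15,-14)
river: ρ → (-14,13,7)
river: ρ → (7,15,-12)
river: ρ → (-12,9,10)
river: ρ → (10,11,-11)
closes: descent 0, river 16
min |a| on river = 3

3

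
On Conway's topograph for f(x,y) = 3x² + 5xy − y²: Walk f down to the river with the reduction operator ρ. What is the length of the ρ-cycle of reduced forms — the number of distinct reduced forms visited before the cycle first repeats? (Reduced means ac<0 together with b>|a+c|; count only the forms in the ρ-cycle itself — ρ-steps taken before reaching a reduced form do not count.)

D = 37, ⌊√D⌋ = 6
river: ρ → (-1,5,3)
river: ρ → (3,1,-3)
river: ρ → (-3,5,1)
river: ρ → (1,5,-3)
river: ρ → (-3,1,3)
river: ρ → (3,5,-1)
ρ-cycle length = 6 (tail of 0 descent steps not counted)

6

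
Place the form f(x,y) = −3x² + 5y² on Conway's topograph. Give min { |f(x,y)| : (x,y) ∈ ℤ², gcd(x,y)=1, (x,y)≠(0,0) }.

descent: ρ → (5,0,-3)
descent: ρ → (-3,6,2)  [lands on river]
river: ρ → (2,6,-3)
closes: descent 2, river 2
min |a| on river = 2

2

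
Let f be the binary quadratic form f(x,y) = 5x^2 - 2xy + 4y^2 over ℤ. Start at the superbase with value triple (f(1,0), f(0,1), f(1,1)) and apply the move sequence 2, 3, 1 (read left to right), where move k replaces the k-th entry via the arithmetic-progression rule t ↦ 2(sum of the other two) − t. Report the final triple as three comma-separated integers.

start (5,4,7) = (f(1,0),f(0,1),f(1,1))
replace slot 2: 2·(5+7) − 4 = 20 → (5,20,7)
replace slot 3: 2·(5+20) − 7 = 43 → (5,20,43)
replace slot 1: 2·(20+43) − 5 = 121 → (121,20,43)

121,20,43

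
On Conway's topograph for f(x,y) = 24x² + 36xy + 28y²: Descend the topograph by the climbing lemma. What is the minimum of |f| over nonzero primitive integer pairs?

translate: b→-12 (≡36 mod 48), so (24,36,28)→(24,-12,16)
flip: (24,-12,16)→(16,12,24)
reduced (well bottom): (16,12,24) with a≤c, −a<b≤a
well minimum = a = 16

16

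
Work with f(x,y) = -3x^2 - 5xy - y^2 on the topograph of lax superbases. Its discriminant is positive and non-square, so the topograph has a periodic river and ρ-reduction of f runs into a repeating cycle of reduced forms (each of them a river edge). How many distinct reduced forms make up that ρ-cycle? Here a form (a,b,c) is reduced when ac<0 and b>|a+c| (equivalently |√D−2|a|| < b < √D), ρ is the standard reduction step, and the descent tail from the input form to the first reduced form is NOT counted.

D = 13, ⌊√D⌋ = 3
descent: ρ → (-1,3,1)  [lands on river]
river: ρ → (1,3,-1)
ρ-cycle length = 2 (tail of 1 descent step not counted)

2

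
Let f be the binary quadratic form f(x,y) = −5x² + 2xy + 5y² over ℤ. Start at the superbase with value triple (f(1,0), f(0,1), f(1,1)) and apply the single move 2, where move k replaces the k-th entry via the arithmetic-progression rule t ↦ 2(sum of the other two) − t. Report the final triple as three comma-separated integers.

start (-5,5,2) = (f(1,0),f(0,1),f(1,1))
replace slot 2: 2·((-5)+2) − 5 = -11 → (-5,-11,2)

-5,-11,2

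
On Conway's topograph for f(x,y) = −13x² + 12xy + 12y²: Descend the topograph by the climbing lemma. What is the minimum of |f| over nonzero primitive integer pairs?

river: ρ → (12,12,-13)
river: ρ → (-13,14,11)
river: ρ → (11,8,-16)
river: ρ → (-16,24,3)
river: ρ → (3,24,-16)
river: ρ → (-16,8,11)
river: ρ → (11,14,-13)
river: ρ → (-13,12,12)
closes: descent 0, river 8
min |a| on river = 3

3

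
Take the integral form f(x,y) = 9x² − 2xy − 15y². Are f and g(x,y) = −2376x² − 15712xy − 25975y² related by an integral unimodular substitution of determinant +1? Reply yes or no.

D₁ = 544, D₂ = 544
river cycle of f (length 4): (9, 16, -8), (-8, 16, 9), (9, 20, -4), (-4, 20, 9)
river cycle of g (length 4): (9, 16, -8), (-8, 16, 9), (9, 20, -4), (-4, 20, 9)
cycles coincide ⇒ equivalent

yes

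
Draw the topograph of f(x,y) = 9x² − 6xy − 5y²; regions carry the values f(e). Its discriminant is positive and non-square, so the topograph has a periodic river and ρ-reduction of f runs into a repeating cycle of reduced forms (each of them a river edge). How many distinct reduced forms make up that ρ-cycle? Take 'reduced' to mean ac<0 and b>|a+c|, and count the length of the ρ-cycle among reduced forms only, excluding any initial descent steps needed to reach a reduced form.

D = 216, ⌊√D⌋ = 14
descent: ρ → (-5,6,9)  [lands on river]
river: ρ → (9,12,-2)
river: ρ → (-2,12,9)
river: ρ → (9,6,-5)
river: ρ → (-5,14,1)
river: ρ → (1,14,-5)
ρ-cycle length = 6 (tail of 1 descent step not counted)

6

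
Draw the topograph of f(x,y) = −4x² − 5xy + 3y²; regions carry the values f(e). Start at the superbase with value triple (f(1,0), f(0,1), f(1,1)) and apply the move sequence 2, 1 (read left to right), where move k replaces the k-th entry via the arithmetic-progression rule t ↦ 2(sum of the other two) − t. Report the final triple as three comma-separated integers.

start (-4,3,-6) = (f(1,0),f(0,1),f(1,1))
replace slot 2: 2·((-4)+(-6)) − 3 = -23 → (-4,-23,-6)
replace slot 1: 2·((-23)+(-6)) − (-4) = -54 → (-54,-23,-6)

-54,-23,-6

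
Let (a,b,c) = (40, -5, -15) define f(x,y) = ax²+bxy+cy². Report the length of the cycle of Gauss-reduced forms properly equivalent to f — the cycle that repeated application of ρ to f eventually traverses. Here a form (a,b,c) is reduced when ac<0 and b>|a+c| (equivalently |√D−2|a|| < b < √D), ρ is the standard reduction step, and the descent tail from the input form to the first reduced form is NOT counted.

D = 2425, ⌊√D⌋ = 49
descent: ρ → (-15,35,20)  [lands on river]
river: ρ → (20,45,-5)
river: ρ → (-5,45,20)
river: ρ → (20,35,-15)
river: ρ → (-15,25,30)
river: ρ → (30,35,-10)
river: ρ → (-10,45,10)
river: ρ → (10,35,-30)
river: ρ → (-30,25,15)
river: ρ → (15,35,-20)
river: ρ → (-20,45,5)
river: ρ → (5,45,-20)
river: ρ → (-20,35,15)
river: ρ → (15,25,-30)
river: ρ → (-30,35,10)
river: ρ → (10,45,-10)
river: ρ → (-10,35,30)
river: ρ → (30,25,-15)
ρ-cycle length = 18 (tail of 1 descent step not counted)

18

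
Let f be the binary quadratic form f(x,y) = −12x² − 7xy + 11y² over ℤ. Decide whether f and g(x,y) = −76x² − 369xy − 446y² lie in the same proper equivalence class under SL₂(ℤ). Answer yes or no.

D₁ = 577, D₂ = 577
river cycle of f (length 10): (11, 7, -12), (-12, 17, 6), (6, 19, -9), (-9, 17, 8), (8, 15, -11), (-11, 7, 12), (12, 17, -6), (-6, 19, 9), (9, 17, -8), (-8, 15, 11)
river cycle of g (length 10): (-12, 17, 6), (6, 19, -9), (-9, 17, 8), (8, 15, -11), (-11, 7, 12), (12, 17, -6), (-6, 19, 9), (9, 17, -8), (-8, 15, 11), (11, 7, -12)
cycles coincide ⇒ equivalent

yes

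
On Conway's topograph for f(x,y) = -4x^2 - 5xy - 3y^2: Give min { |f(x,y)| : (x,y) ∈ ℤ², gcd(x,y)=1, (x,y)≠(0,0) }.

translate: b→-3 (≡5 mod 8), so (4,5,3)→(4,-3,2)
flip: (4,-3,2)→(2,3,4)
translate: b→-1 (≡3 mod 4), so (2,3,4)→(2,-1,3)
reduced (well bottom): (2,-1,3) with a≤c, −a<b≤a
well minimum |f| = |-2| = 2 (negative-definite)

2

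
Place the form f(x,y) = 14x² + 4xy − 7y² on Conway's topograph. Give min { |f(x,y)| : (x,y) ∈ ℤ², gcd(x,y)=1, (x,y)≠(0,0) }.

descent: ρ → (-7,10,11)  [lands on river]
river: ρ → (11,12,-6)
river: ρ → (-6,12,11)
river: ρ → (11,10,-7)
river: ρ → (-7,18,3)
river: ρ → (3,18,-7)
closes: descent 1, river 6
min |a| on river = 3

3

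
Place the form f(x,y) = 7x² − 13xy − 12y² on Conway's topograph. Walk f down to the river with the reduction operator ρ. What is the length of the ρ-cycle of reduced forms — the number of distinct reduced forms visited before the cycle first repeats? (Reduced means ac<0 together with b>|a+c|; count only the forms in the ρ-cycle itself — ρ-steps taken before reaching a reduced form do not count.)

D = 505, ⌊√D⌋ = 22
descent: ρ → (-12,13,7)  [lands on river]
river: ρ → (7,15,-10)
river: ρ → (-10,5,12)
river: ρ → (12,19,-3)
river: ρ → (-3,17,18)
river: ρ → (18,19,-2)
river: ρ → (-2,21,8)
river: ρ → (8,11,-12)
ρ-cycle length = 8 (tail of 1 descent step not counted)

8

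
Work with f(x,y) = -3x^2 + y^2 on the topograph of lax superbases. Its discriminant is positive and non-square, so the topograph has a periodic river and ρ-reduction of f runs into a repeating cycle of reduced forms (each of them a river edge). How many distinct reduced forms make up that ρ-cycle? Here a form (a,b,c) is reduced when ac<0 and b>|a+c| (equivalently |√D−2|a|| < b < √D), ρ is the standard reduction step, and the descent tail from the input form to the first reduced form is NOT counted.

D = 12, ⌊√D⌋ = 3
descent: ρ → (1,2,-2)  [lands on river]
river: ρ → (-2,2,1)
ρ-cycle length = 2 (tail of 1 descent step not counted)

2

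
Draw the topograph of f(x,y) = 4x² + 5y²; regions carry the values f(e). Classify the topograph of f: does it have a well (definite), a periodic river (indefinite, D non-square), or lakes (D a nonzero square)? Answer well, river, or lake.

D = b²−4ac = 0² − 4·4·5 = -80
D < 0 ⇒ definite ⇒ every region one sign ⇒ single well

well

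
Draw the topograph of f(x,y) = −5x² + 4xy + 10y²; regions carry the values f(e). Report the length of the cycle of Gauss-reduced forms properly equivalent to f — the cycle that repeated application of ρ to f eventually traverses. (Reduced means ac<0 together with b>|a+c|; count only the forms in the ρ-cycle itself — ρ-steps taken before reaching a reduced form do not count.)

D = 216, ⌊√D⌋ = 14
descent: ρ → (10,-4,-5)
descent: ρ → (-5,14,1)  [lands on river]
river: ρ → (1,14,-5)
river: ρ → (-5,6,9)
river: ρ → (9,12,-2)
river: ρ → (-2,12,9)
river: ρ → (9,6,-5)
ρ-cycle length = 6 (tail of 2 descent steps not counted)

6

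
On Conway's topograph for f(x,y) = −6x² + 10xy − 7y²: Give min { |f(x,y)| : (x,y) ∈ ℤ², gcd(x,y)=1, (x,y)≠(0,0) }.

translate: b→2 (≡-10 mod 12), so (6,-10,7)→(6,2,3)
flip: (6,2,3)→(3,-2,6)
reduced (well bottom): (3,-2,6) with a≤c, −a<b≤a
well minimum |f| = |-3| = 3 (negative-definite)

3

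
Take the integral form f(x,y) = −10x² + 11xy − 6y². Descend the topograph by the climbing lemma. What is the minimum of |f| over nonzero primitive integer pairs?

translate: b→9 (≡-11 mod 20), so (10,-11,6)→(10,9,5)
flip: (10,9,5)→(5,-9,10)
translate: b→1 (≡-9 mod 10), so (5,-9,10)→(5,1,6)
reduced (well bottom): (5,1,6) with a≤c, −a<b≤a
well minimum |f| = |-5| = 5 (negative-definite)

5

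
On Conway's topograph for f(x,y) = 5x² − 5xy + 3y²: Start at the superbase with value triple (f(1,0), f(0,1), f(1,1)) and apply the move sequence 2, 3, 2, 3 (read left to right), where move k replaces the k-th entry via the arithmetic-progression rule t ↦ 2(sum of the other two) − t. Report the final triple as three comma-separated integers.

start (5,3,3) = (f(1,0),f(0,1),f(1,1))
replace slot 2: 2·(5+3) − 3 = 13 → (5,13,3)
replace slot 3: 2·(5+13) − 3 = 33 → (5,13,33)
replace slot 2: 2·(5+33) − 13 = 63 → (5,63,33)
replace slot 3: 2·(5+63) − 33 = 103 → (5,63,103)

5,63,103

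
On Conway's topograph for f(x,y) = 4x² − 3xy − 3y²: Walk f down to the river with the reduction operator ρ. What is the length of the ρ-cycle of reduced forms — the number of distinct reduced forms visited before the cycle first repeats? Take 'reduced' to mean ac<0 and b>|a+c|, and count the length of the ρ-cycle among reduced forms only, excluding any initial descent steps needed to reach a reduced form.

D = 57, ⌊√D⌋ = 7
descent: ρ → (-3,3,4)  [lands on river]
river: ρ → (4,5,-2)
river: ρ → (-2,7,1)
river: ρ → (1,7,-2)
river: ρ → (-2,5,4)
river: ρ → (4,3,-3)
ρ-cycle length = 6 (tail of 1 descent step not counted)

6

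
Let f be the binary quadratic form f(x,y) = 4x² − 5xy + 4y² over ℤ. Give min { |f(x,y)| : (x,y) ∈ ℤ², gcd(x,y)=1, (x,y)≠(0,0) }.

translate: b→3 (≡-5 mod 8), so (4,-5,4)→(4,3,3)
flip: (4,3,3)→(3,-3,4)
translate: b→3 (≡-3 mod 6), so (3,-3,4)→(3,3,4)
reduced (well bottom): (3,3,4) with a≤c, −a<b≤a
well minimum = a = 3

3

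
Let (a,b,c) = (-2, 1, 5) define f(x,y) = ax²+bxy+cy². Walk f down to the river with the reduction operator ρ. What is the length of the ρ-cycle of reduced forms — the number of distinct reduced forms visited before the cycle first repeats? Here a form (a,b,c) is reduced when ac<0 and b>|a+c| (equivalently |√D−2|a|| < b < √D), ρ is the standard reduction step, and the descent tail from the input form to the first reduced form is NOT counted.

D = 41, ⌊√D⌋ = 6
descent: ρ → (5,-1,-2)
descent: ρ → (-2,5,2)  [lands on river]
river: ρ → (2,3,-4)
river: ρ → (-4,5,1)
river: ρ → (1,5,-4)
river: ρ → (-4,3,2)
river: ρ → (2,5,-2)
river: ρ → (-2,3,4)
river: ρ → (4,5,-1)
river: ρ → (-1,5,4)
river: ρ → (4,3,-2)
ρ-cycle length = 10 (tail of 2 descent steps not counted)

10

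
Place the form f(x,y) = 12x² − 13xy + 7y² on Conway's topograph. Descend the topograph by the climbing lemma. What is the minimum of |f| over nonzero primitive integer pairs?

translate: b→11 (≡-13 mod 24), so (12,-13,7)→(12,11,6)
flip: (12,11,6)→(6,-11,12)
translate: b→1 (≡-11 mod 12), so (6,-11,12)→(6,1,7)
reduced (well bottom): (6,1,7) with a≤c, −a<b≤a
well minimum = a = 6

6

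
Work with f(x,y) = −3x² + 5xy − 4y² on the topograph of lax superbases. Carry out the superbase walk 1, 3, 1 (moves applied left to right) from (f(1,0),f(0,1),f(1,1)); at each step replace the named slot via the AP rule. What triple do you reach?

start (-3,-4,-2) = (f(1,0),f(0,1),f(1,1))
replace slot 1: 2·((-4)+(-2)) − (-3) = -9 → (-9,-4,-2)
replace slot 3: 2·((-9)+(-4)) − (-2) = -24 → (-9,-4,-24)
replace slot 1: 2·((-4)+(-24)) − (-9) = -47 → (-47,-4,-24)

-47,-4,-24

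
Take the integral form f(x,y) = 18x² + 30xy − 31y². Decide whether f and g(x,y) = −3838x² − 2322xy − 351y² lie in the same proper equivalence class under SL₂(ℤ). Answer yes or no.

D₁ = 3132, D₂ = 3132
river cycle of f (length 6): (-31, 32, 17), (17, 36, -27), (-27, 18, 26), (26, 34, -19), (-19, 42, 18), (18, 30, -31)
river cycle of g (length 6): (-31, 32, 17), (17, 36, -27), (-27, 18, 26), (26, 34, -19), (-19, 42, 18), (18, 30, -31)
cycles coincide ⇒ equivalent

yes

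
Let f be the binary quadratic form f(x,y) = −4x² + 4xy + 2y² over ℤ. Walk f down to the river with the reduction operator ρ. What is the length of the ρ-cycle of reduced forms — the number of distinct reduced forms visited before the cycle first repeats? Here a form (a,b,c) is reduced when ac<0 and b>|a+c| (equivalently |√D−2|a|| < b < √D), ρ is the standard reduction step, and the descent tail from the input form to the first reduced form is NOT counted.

D = 48, ⌊√D⌋ = 6
river: ρ → (2,4,-4)
river: ρ → (-4,4,2)
ρ-cycle length = 2 (tail of 0 descent steps not counted)

2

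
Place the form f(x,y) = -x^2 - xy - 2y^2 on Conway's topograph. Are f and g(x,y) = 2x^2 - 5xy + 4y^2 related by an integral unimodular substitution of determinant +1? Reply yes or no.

D₁ = -7, D₂ = -7
f is negative-definite; reduce −f:
−f: reduced (well bottom): (1,1,2) with a≤c, −a<b≤a
flip sign back: reduced form of f is (-1,-1,-2)
g: translate: b→-1 (≡-5 mod 4), so (2,-5,4)→(2,-1,1)
g: flip: (2,-1,1)→(1,1,2)
g: reduced (well bottom): (1,1,2) with a≤c, −a<b≤a
reduced forms (-1, -1, -2) vs (1, 1, 2) ⇒ inequivalent

no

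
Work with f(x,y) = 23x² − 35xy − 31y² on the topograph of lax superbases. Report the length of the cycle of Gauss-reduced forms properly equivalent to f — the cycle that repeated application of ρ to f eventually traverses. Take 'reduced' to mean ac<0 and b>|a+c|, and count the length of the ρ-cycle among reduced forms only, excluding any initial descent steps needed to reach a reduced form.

D = 4077, ⌊√D⌋ = 63
descent: ρ → (-31,35,23)  [lands on river]
river: ρ → (23,57,-9)
river: ρ → (-9,51,41)
river: ρ → (41,31,-19)
river: ρ → (-19,45,27)
river: ρ → (27,63,-1)
river: ρ → (-1,63,27)
river: ρ → (27,45,-19)
river: ρ → (-19,31,41)
river: ρ → (41,51,-9)
river: ρ → (-9,57,23)
river: ρ → (23,35,-31)
river: ρ → (-31,27,27)
river: ρ → (27,27,-31)
ρ-cycle length = 14 (tail of 1 descent step not counted)

14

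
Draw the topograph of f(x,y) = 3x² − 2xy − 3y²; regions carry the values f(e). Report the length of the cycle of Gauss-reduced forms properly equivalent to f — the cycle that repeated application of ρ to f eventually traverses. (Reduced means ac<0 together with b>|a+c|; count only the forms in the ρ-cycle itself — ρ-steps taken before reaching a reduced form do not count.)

D = 40, ⌊√D⌋ = 6
descent: ρ → (-3,2,3)  [lands on river]
river: ρ → (3,4,-2)
river: ρ → (-2,4,3)
river: ρ → (3,2,-3)
river: ρ → (-3,4,2)
river: ρ → (2,4,-3)
ρ-cycle length = 6 (tail of 1 descent step not counted)

6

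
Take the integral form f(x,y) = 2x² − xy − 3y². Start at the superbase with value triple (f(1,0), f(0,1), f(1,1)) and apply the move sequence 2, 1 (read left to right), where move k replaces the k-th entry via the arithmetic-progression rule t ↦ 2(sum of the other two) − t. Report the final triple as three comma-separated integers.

start (2,-3,-2) = (f(1,0),f(0,1),f(1,1))
replace slot 2: 2·(2+(-2)) − (-3) = 3 → (2,3,-2)
replace slot 1: 2·(3+(-2)) − 2 = 0 → (0,3,-2)

0,3,-2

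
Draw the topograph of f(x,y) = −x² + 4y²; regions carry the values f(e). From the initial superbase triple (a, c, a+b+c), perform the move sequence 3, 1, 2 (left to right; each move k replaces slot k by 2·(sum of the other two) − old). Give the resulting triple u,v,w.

start (-1,4,3) = (f(1,0),f(0,1),f(1,1))
replace slot 3: 2·((-1)+4) − 3 = 3 → (-1,4,3)
replace slot 1: 2·(4+3) − (-1) = 15 → (15,4,3)
replace slot 2: 2·(15+3) − 4 = 32 → (15,32,3)

15,32,3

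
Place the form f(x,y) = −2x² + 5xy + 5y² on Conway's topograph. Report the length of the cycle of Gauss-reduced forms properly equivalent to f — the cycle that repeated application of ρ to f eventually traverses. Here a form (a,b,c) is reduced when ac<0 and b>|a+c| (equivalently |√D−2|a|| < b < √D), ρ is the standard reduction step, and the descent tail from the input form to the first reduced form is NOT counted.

D = 65, ⌊√D⌋ = 8
river: ρ → (5,5,-2)
river: ρ → (-2,7,2)
river: ρ → (2,5,-5)
river: ρ → (-5,5,2)
river: ρ → (2,7,-2)
river: ρ → (-2,5,5)
ρ-cycle length = 6 (tail of 0 descent steps not counted)

6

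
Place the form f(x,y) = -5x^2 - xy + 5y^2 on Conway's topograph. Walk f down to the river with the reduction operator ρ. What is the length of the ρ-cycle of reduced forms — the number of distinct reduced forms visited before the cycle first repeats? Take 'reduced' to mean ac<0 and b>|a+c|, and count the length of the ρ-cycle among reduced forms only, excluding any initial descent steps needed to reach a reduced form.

D = 101, ⌊√D⌋ = 10
descent: ρ → (5,1,-5)  [lands on river]
river: ρ → (-5,9,1)
river: ρ → (1,9,-5)
river: ρ → (-5,1,5)
river: ρ → (5,9,-1)
river: ρ → (-1,9,5)
ρ-cycle length = 6 (tail of 1 descent step not counted)

6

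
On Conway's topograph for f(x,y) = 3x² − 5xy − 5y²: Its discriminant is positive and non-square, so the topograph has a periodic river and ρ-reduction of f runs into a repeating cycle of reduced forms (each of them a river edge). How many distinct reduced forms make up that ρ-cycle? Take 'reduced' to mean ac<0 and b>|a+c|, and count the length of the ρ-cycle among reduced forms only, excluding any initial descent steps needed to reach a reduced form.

D = 85, ⌊√D⌋ = 9
descent: ρ → (-5,5,3)  [lands on river]
river: ρ → (3,7,-3)
river: ρ → (-3,5,5)
river: ρ → (5,5,-3)
river: ρ → (-3,7,3)
river: ρ → (3,5,-5)
ρ-cycle length = 6 (tail of 1 descent step not counted)

6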